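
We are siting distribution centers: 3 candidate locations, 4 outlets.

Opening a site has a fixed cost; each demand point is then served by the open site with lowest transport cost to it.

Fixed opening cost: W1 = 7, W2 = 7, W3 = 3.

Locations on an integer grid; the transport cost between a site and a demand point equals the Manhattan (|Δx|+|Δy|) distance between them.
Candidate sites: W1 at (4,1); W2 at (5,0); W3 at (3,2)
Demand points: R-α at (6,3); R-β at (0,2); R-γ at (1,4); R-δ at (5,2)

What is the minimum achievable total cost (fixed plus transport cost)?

16

Open {W3}: assign each demand point to its cheapest open site.
  R-α→W3 4, R-β→W3 3, R-γ→W3 4, R-δ→W3 2
  transport cost 13, fixed 3 → total 16.
Compare {W1, W3}: transport cost 13 + fixed 10 = 23.
Compare {W2, W3}: transport cost 13 + fixed 10 = 23.
Compare {W1}: transport cost 17 + fixed 7 = 24.
All other subsets cost ≥ 23. Minimum total cost: 16.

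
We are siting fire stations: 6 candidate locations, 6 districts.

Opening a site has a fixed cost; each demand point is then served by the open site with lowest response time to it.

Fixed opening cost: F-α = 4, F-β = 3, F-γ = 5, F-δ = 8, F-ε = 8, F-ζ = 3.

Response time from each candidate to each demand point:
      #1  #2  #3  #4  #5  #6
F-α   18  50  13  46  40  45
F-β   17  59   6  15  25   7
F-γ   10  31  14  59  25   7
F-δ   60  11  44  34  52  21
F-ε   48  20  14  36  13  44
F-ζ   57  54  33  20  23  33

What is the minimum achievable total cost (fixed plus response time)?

Open {F-β, F-γ, F-δ, F-ε}: assign each demand point to its cheapest open site.
  #1→F-γ 10, #2→F-δ 11, #3→F-β 6, #4→F-β 15, #5→F-ε 13, #6→F-β 7
  response time 62, fixed 24 → total 86.
Compare {F-β, F-γ, F-ε}: response time 71 + fixed 16 = 87.
Compare {F-β, F-δ, F-ε}: response time 69 + fixed 19 = 88.
Compare {F-β, F-ε}: response time 78 + fixed 11 = 89.
All other subsets cost ≥ 87. Minimum total cost: 86.

86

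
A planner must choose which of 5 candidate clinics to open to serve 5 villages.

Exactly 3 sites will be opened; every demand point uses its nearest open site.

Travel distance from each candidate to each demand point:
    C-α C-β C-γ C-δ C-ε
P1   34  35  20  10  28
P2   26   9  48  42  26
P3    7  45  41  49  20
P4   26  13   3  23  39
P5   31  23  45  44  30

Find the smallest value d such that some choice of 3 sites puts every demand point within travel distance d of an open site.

20

Open {P1, P2, P3}.
  Farthest demand point is C-γ at travel distance 20 (to P1); all others are ≤ 20.
With {P1, P3, P4} the worst case is 20.
With {P1, P3, P5} the worst case is 23.
No size-3 selection achieves below 20.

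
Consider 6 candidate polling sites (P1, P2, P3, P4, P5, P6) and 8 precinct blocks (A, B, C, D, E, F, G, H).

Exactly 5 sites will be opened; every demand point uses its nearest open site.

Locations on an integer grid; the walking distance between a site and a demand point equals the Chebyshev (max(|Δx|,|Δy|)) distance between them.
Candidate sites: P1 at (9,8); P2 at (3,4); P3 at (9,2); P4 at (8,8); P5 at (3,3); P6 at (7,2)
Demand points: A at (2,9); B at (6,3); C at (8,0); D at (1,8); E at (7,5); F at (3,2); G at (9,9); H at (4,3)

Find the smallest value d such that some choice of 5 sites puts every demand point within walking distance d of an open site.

Open {P1, P2, P3, P4, P5}.
  Farthest demand point is A at walking distance 5 (to P2); all others are ≤ 5.
With {P1, P2, P3, P4, P6} the worst case is 5.
With {P1, P2, P3, P5, P6} the worst case is 5.
No size-5 selection achieves below 5.

5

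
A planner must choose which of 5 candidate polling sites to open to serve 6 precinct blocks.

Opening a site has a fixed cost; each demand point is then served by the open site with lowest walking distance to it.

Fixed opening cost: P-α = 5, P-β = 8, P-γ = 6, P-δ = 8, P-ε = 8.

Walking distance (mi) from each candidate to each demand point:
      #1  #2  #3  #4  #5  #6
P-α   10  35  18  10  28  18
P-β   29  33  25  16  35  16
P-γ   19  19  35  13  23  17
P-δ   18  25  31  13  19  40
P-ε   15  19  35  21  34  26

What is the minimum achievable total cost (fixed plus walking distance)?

Open {P-α, P-γ}: assign each demand point to its cheapest open site.
  #1→P-α 10, #2→P-γ 19, #3→P-α 18, #4→P-α 10, #5→P-γ 23, #6→P-γ 17
  walking distance 97, fixed 11 → total 108.
Compare {P-α, P-γ, P-δ}: walking distance 93 + fixed 19 = 112.
Compare {P-α, P-δ}: walking distance 100 + fixed 13 = 113.
Compare {P-α, P-β, P-γ}: walking distance 96 + fixed 19 = 115.
All other subsets cost ≥ 112. Minimum total cost: 108.

108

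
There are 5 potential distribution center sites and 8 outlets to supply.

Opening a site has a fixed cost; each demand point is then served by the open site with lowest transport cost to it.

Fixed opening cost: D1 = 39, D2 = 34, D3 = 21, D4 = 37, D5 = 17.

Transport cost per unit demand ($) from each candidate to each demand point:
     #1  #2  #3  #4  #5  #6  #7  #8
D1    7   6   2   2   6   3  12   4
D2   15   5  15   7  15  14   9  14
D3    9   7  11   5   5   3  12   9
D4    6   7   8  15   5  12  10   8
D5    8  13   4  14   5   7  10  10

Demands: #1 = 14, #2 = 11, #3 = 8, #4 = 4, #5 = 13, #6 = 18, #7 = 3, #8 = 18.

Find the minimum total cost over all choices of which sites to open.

Open {D1, D5}: assign each demand point to its cheapest open site.
  #1→D1 14×7=98, #2→D1 11×6=66, #3→D1 8×2=16, #4→D1 4×2=8, #5→D5 13×5=65, #6→D1 18×3=54, #7→D5 3×10=30, #8→D1 18×4=72
  transport cost 409, fixed 56 → total 465.
Compare {D1}: transport cost 428 + fixed 39 = 467.
Compare {D1, D4}: transport cost 395 + fixed 76 = 471.
Compare {D1, D3}: transport cost 415 + fixed 60 = 475.
All other subsets cost ≥ 467. Minimum total cost: 465.

465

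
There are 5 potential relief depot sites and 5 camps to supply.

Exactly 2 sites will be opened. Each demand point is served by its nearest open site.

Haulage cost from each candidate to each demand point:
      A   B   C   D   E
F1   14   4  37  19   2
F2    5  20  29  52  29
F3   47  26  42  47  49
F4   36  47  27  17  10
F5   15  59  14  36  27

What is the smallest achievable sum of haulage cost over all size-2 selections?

Open {F1, F5}.
  A→F1 14, B→F1 4, C→F5 14, D→F1 19, E→F1 2  ⇒ total 53.
Compare {F1, F2}: total 59.
Compare {F1, F4}: total 64.
No size-2 selection does better; minimum is 53.

53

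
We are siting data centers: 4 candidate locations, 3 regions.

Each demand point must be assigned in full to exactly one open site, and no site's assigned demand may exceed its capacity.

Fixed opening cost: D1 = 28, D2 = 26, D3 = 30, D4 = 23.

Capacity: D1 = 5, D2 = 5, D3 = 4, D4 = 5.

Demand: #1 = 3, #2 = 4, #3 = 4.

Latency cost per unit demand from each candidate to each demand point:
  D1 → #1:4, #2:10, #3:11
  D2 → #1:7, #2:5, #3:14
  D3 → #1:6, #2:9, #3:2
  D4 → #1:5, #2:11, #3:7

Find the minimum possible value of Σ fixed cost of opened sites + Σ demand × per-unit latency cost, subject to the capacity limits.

Open {D2, D3, D4}; cheapest assignment that respects the capacities:
  D2 (cap 5, load 4): #2 — cost 4×5 = 20
  D3 (cap 4, load 4): #3 — cost 4×2 = 8
  D4 (cap 5, load 3): #1 — cost 3×5 = 15
  Shipping 43, fixed 79 → total 122.
  Any other capacity-feasible assignment to {D2, D3, D4} ships for at least 43.
Compare {D1, D2, D3}: its best feasible assignment gives total 124.
Compare {D1, D2, D4}: its best feasible assignment gives total 137.
Every other set of open sites that can feasibly serve all demand totals ≥ 124 even under its best assignment. Minimum: 122.

122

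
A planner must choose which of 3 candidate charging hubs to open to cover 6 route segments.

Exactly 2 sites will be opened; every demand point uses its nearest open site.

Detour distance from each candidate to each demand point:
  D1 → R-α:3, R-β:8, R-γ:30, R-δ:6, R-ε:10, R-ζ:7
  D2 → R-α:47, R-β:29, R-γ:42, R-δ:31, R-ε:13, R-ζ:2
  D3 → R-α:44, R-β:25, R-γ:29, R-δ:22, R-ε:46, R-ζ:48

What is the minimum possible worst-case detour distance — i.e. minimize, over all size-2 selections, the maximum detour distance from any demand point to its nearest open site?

29

Open {D1, D3}.
  Farthest demand point is R-γ at detour distance 29 (to D3); all others are ≤ 29.
With {D1, D2} the worst case is 30.
With {D2, D3} the worst case is 44.
No size-2 selection achieves below 29.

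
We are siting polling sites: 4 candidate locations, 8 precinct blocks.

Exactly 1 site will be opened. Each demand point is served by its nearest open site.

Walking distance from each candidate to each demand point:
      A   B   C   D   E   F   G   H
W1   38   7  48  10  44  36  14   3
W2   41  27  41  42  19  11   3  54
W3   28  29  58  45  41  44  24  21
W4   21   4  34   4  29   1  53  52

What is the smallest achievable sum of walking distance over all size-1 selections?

198

Open {W4}.
  A→W4 21, B→W4 4, C→W4 34, D→W4 4, E→W4 29, F→W4 1, G→W4 53, H→W4 52  ⇒ total 198.
Compare {W1}: total 200.
Compare {W2}: total 238.
No size-1 selection does better; minimum is 198.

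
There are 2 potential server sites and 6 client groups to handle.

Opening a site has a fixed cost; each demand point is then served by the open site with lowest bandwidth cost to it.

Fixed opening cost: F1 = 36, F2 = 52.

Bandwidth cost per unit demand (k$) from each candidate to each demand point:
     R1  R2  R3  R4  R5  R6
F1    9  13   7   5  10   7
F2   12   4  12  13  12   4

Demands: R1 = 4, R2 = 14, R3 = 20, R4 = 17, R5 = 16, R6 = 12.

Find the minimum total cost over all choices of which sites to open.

613

Open {F1, F2}: assign each demand point to its cheapest open site.
  R1→F1 4×9=36, R2→F2 14×4=56, R3→F1 20×7=140, R4→F1 17×5=85, R5→F1 16×10=160, R6→F2 12×4=48
  bandwidth cost 525, fixed 88 → total 613.
Compare {F1}: bandwidth cost 687 + fixed 36 = 723.
Compare {F2}: bandwidth cost 805 + fixed 52 = 857.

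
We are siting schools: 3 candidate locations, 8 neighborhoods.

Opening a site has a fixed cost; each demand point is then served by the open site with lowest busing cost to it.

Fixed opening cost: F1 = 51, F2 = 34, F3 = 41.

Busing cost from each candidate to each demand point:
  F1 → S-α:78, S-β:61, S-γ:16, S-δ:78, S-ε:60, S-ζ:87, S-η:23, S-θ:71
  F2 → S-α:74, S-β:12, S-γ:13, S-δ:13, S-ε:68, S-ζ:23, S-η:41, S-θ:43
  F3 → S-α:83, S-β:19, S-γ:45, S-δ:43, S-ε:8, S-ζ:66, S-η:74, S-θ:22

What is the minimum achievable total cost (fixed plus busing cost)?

281

Open {F2, F3}: assign each demand point to its cheapest open site.
  S-α→F2 74, S-β→F2 12, S-γ→F2 13, S-δ→F2 13, S-ε→F3 8, S-ζ→F2 23, S-η→F2 41, S-θ→F3 22
  busing cost 206, fixed 75 → total 281.
Compare {F1, F2, F3}: busing cost 188 + fixed 126 = 314.
Compare {F2}: busing cost 287 + fixed 34 = 321.
Compare {F1, F2}: busing cost 261 + fixed 85 = 346.
All other subsets cost ≥ 314. Minimum total cost: 281.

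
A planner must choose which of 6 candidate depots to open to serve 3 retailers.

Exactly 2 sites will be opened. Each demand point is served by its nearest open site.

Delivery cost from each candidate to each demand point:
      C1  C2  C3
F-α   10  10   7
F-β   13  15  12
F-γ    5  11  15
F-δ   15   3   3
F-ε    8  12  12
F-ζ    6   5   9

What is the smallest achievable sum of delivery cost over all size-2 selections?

11

Open {F-γ, F-δ}.
  C1→F-γ 5, C2→F-δ 3, C3→F-δ 3  ⇒ total 11.
Compare {F-δ, F-ζ}: total 12.
Compare {F-δ, F-ε}: total 14.
No size-2 selection does better; minimum is 11.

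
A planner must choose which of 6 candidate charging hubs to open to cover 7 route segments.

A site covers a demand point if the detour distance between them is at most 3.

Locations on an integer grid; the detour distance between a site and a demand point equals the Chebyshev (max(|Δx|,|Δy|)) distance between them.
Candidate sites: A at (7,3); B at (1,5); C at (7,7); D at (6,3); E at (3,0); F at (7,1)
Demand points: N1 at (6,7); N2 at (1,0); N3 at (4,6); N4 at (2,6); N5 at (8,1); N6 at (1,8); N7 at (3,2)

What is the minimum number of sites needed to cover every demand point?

Coverage sets (demand points within 3 of each site):
  A: {N3, N5}
  B: {N3, N4, N6, N7}
  C: {N1, N3}
  D: {N3, N5, N7}
  E: {N2, N7}
  F: {N5}
No 3 sites suffice: every size-3 union leaves at least one demand point uncovered.
But {A, B, C, E} covers everything, so the minimum is 4.

4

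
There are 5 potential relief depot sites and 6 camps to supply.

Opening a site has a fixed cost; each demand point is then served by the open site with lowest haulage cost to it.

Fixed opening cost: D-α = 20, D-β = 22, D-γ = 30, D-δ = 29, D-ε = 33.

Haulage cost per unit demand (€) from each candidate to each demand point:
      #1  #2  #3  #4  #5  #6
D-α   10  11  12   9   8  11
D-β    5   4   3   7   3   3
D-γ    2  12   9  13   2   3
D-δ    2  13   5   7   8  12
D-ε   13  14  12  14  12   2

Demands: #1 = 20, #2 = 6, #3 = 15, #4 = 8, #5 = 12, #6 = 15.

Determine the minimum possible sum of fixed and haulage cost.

Open {D-β, D-γ}: assign each demand point to its cheapest open site.
  #1→D-γ 20×2=40, #2→D-β 6×4=24, #3→D-β 15×3=45, #4→D-β 8×7=56, #5→D-γ 12×2=24, #6→D-β 15×3=45
  haulage cost 234, fixed 52 → total 286.
Compare {D-β, D-δ}: haulage cost 246 + fixed 51 = 297.
Compare {D-β, D-γ, D-ε}: haulage cost 219 + fixed 85 = 304.
Compare {D-α, D-β, D-γ}: haulage cost 234 + fixed 72 = 306.
All other subsets cost ≥ 297. Minimum total cost: 286.

286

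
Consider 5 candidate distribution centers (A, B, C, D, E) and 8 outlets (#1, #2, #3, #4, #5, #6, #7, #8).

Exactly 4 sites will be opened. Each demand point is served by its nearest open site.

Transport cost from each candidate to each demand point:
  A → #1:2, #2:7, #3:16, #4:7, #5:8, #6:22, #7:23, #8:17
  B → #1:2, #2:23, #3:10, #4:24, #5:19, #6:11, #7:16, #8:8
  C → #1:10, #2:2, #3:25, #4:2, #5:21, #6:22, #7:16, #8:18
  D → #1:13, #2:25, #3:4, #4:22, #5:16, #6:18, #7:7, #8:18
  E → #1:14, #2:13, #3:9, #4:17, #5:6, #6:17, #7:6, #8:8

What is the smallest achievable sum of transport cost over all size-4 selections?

Open {B, C, D, E}.
  #1→B 2, #2→C 2, #3→D 4, #4→C 2, #5→E 6, #6→B 11, #7→E 6, #8→B 8  ⇒ total 41.
Compare {A, B, C, D}: total 44.
Compare {A, B, C, E}: total 46.
No size-4 selection does better; minimum is 41.

41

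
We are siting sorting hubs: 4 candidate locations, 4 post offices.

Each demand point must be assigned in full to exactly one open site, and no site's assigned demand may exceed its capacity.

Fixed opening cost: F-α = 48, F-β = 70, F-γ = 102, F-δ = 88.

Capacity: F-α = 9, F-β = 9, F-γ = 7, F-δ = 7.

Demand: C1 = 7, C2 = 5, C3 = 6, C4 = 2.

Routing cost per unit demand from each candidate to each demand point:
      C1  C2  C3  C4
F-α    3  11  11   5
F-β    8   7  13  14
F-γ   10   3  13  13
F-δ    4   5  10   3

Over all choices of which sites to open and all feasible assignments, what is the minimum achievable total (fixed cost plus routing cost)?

332

Open {F-α, F-β, F-δ}; cheapest assignment that respects the capacities:
  F-α (cap 9, load 9): C1, C4 — cost 7×3 + 2×5 = 31
  F-β (cap 9, load 5): C2 — cost 5×7 = 35
  F-δ (cap 7, load 6): C3 — cost 6×10 = 60
  Shipping 126, fixed 206 → total 332.
  Any other capacity-feasible assignment to {F-α, F-β, F-δ} ships for at least 126.
Compare {F-α, F-β, F-γ}: its best feasible assignment gives total 344.
Compare {F-α, F-γ, F-δ}: its best feasible assignment gives total 344.
Every other set of open sites that can feasibly serve all demand totals ≥ 344 even under its best assignment. Minimum: 332.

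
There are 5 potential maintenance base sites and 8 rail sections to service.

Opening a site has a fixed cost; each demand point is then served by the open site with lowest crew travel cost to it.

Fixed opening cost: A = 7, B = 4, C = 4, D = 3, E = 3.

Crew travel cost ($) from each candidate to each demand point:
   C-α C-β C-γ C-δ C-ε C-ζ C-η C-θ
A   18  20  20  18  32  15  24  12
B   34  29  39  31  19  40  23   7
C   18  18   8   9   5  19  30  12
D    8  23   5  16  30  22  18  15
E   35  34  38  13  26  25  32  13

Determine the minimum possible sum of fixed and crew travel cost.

Open {B, C, D}: assign each demand point to its cheapest open site.
  C-α→D 8, C-β→C 18, C-γ→D 5, C-δ→C 9, C-ε→C 5, C-ζ→C 19, C-η→D 18, C-θ→B 7
  crew travel cost 89, fixed 11 → total 100.
Compare {C, D}: crew travel cost 94 + fixed 7 = 101.
Compare {A, B, C, D}: crew travel cost 85 + fixed 18 = 103.
Compare {B, C, D, E}: crew travel cost 89 + fixed 14 = 103.
All other subsets cost ≥ 101. Minimum total cost: 100.

100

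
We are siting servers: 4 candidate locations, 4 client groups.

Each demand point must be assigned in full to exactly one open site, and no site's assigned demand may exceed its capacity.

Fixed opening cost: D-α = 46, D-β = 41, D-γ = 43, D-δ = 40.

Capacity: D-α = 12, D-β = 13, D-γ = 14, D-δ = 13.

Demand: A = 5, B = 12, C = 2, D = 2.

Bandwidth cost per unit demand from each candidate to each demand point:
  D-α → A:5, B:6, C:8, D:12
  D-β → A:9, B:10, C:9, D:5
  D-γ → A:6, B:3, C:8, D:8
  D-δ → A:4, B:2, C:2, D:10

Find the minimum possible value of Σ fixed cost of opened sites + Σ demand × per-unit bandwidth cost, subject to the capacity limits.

Open {D-γ, D-δ}; cheapest assignment that respects the capacities:
  D-γ (cap 14, load 14): B, D — cost 12×3 + 2×8 = 52
  D-δ (cap 13, load 7): A, C — cost 5×4 + 2×2 = 24
  Shipping 76, fixed 83 → total 159.
  Any other capacity-feasible assignment to {D-γ, D-δ} ships for at least 76.
Compare {D-α, D-δ}: its best feasible assignment gives total 175.
Compare {D-β, D-δ}: its best feasible assignment gives total 178.
Every other set of open sites that can feasibly serve all demand totals ≥ 175 even under its best assignment. Minimum: 159.

159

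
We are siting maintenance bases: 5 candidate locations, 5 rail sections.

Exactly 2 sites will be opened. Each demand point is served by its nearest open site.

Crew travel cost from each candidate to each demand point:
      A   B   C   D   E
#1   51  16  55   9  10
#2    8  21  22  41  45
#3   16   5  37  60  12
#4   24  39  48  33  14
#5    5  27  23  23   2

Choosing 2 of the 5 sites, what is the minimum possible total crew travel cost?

Open {#1, #5}.
  A→#5 5, B→#1 16, C→#5 23, D→#1 9, E→#5 2  ⇒ total 55.
Compare {#3, #5}: total 58.
Compare {#1, #2}: total 65.
No size-2 selection does better; minimum is 55.

55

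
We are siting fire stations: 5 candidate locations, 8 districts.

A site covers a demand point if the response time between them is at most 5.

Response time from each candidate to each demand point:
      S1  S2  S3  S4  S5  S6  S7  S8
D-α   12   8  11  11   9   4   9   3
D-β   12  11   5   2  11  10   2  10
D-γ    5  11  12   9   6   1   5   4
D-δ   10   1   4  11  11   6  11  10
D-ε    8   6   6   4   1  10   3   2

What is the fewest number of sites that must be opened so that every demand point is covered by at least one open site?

3

Coverage sets (demand points within 5 of each site):
  D-α: {S6, S8}
  D-β: {S3, S4, S7}
  D-γ: {S1, S6, S7, S8}
  D-δ: {S2, S3}
  D-ε: {S4, S5, S7, S8}
No 2 sites suffice: every size-2 union leaves at least one demand point uncovered.
But {D-γ, D-δ, D-ε} covers everything, so the minimum is 3.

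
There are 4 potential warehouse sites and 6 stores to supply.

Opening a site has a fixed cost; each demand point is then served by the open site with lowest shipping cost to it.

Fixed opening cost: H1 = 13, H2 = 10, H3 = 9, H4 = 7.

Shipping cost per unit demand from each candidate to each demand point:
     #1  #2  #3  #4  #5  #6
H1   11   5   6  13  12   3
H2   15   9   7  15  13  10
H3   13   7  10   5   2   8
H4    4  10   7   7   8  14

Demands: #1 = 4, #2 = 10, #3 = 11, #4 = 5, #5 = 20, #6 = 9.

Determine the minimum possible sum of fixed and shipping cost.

Open {H1, H3, H4}: assign each demand point to its cheapest open site.
  #1→H4 4×4=16, #2→H1 10×5=50, #3→H1 11×6=66, #4→H3 5×5=25, #5→H3 20×2=40, #6→H1 9×3=27
  shipping cost 224, fixed 29 → total 253.
Compare {H1, H2, H3, H4}: shipping cost 224 + fixed 39 = 263.
Compare {H1, H3}: shipping cost 252 + fixed 22 = 274.
Compare {H1, H2, H3}: shipping cost 252 + fixed 32 = 284.
All other subsets cost ≥ 263. Minimum total cost: 253.

253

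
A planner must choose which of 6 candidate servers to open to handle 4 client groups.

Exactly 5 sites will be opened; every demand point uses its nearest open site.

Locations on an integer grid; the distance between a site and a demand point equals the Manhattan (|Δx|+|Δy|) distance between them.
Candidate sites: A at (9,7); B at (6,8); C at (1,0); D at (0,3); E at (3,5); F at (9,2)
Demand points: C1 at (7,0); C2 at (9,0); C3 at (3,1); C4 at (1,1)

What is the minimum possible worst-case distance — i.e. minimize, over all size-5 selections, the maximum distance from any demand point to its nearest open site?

4

Open {A, B, C, D, F}.
  Farthest demand point is C1 at distance 4 (to F); all others are ≤ 4.
With {A, B, C, E, F} the worst case is 4.
With {A, B, D, E, F} the worst case is 4.
No size-5 selection achieves below 4.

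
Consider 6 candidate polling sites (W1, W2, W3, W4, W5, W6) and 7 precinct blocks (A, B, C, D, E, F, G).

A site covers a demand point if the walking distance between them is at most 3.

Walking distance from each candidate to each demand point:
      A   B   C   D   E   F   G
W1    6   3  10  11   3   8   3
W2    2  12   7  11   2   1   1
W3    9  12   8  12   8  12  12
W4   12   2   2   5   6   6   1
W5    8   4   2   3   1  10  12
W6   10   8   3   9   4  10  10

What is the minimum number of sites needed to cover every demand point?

3

Coverage sets (demand points within 3 of each site):
  W1: {B, E, G}
  W2: {A, E, F, G}
  W3: {}
  W4: {B, C, G}
  W5: {C, D, E}
  W6: {C}
No 2 sites suffice: every size-2 union leaves at least one demand point uncovered.
But {W1, W2, W5} covers everything, so the minimum is 3.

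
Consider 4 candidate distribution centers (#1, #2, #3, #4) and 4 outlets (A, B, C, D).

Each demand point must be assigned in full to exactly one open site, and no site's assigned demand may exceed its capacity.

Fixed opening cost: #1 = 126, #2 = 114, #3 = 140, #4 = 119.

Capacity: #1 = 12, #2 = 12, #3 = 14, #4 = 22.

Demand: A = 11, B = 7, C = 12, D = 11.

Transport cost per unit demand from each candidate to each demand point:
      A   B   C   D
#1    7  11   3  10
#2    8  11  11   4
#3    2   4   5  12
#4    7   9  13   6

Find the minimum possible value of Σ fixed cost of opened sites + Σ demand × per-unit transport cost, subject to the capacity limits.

Open {#1, #3, #4}; cheapest assignment that respects the capacities:
  #1 (cap 12, load 12): C — cost 12×3 = 36
  #3 (cap 14, load 11): A — cost 11×2 = 22
  #4 (cap 22, load 18): B, D — cost 7×9 + 11×6 = 129
  Shipping 187, fixed 385 → total 572.
  Any other capacity-feasible assignment to {#1, #3, #4} ships for at least 187.
Compare {#1, #2, #4}: its best feasible assignment gives total 579.
Compare {#2, #3, #4}: its best feasible assignment gives total 617.
Every other set of open sites that can feasibly serve all demand totals ≥ 579 even under its best assignment. Minimum: 572.

572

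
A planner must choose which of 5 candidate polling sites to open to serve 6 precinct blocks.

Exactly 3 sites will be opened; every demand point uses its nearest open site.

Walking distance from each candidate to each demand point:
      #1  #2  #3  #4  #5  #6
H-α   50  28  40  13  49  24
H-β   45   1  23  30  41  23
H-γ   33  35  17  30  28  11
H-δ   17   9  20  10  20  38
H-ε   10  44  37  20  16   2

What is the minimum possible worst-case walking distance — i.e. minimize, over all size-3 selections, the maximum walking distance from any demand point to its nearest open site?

Open {H-γ, H-δ, H-ε}.
  Farthest demand point is #3 at walking distance 17 (to H-γ); all others are ≤ 17.
With {H-α, H-γ, H-δ} the worst case is 20.
With {H-α, H-δ, H-ε} the worst case is 20.
No size-3 selection achieves below 17.

17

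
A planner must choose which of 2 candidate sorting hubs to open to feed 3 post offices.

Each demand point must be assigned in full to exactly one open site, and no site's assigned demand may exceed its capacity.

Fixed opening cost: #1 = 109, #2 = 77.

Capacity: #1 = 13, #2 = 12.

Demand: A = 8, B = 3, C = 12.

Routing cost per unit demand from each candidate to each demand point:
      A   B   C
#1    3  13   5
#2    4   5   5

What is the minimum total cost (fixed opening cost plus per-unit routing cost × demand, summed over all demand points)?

Open {#1, #2}; cheapest assignment that respects the capacities:
  #1 (cap 13, load 12): C — cost 12×5 = 60
  #2 (cap 12, load 11): A, B — cost 8×4 + 3×5 = 47
  Shipping 107, fixed 186 → total 293.
  Any other capacity-feasible assignment to {#1, #2} ships for at least 107.
Total demand is 23 and no other set of sites has combined capacity ≥ 23, so {#1, #2} is the only feasible choice of open sites. Minimum: 293.

293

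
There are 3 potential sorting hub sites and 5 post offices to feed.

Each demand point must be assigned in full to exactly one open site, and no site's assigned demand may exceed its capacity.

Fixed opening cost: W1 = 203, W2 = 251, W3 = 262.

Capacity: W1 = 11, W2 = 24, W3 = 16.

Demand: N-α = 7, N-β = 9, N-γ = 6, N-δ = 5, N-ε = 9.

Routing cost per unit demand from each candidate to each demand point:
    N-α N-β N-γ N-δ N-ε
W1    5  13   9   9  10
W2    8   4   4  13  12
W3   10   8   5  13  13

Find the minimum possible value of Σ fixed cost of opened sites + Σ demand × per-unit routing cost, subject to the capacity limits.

811

Open {W2, W3}; cheapest assignment that respects the capacities:
  W2 (cap 24, load 22): N-α, N-β, N-γ — cost 7×8 + 9×4 + 6×4 = 116
  W3 (cap 16, load 14): N-δ, N-ε — cost 5×13 + 9×13 = 182
  Shipping 298, fixed 513 → total 811.
  Any other capacity-feasible assignment to {W2, W3} ships for at least 298.
Compare {W1, W2, W3}: its best feasible assignment gives total 984.
Every other set of open sites that can feasibly serve all demand totals ≥ 984 even under its best assignment. Minimum: 811.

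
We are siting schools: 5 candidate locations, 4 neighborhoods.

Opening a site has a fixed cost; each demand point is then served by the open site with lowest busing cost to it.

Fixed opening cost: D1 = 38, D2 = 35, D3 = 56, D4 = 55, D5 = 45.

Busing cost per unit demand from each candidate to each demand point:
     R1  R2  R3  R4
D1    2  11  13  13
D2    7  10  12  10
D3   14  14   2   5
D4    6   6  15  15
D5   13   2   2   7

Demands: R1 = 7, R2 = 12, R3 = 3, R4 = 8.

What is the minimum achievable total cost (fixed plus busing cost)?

183

Open {D1, D5}: assign each demand point to its cheapest open site.
  R1→D1 7×2=14, R2→D5 12×2=24, R3→D5 3×2=6, R4→D5 8×7=56
  busing cost 100, fixed 83 → total 183.
Compare {D2, D5}: busing cost 135 + fixed 80 = 215.
Compare {D1, D2, D5}: busing cost 100 + fixed 118 = 218.
Compare {D5}: busing cost 177 + fixed 45 = 222.
All other subsets cost ≥ 215. Minimum total cost: 183.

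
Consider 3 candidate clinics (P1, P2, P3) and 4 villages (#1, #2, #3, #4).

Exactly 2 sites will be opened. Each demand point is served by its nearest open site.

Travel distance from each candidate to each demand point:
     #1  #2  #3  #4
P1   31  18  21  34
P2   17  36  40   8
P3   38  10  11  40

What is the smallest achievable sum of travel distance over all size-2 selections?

46

Open {P2, P3}.
  #1→P2 17, #2→P3 10, #3→P3 11, #4→P2 8  ⇒ total 46.
Compare {P1, P2}: total 64.
Compare {P1, P3}: total 86.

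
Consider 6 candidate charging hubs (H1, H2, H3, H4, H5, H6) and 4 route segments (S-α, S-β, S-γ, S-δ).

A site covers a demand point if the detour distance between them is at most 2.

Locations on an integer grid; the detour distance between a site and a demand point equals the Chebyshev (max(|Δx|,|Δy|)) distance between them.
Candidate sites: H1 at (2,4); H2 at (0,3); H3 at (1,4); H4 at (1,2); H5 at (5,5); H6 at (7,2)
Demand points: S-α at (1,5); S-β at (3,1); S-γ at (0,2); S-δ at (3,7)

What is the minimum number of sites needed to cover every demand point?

3

Coverage sets (demand points within 2 of each site):
  H1: {S-α, S-γ}
  H2: {S-α, S-γ}
  H3: {S-α, S-γ}
  H4: {S-β, S-γ}
  H5: {S-δ}
  H6: {}
No 2 sites suffice: every size-2 union leaves at least one demand point uncovered.
But {H1, H4, H5} covers everything, so the minimum is 3.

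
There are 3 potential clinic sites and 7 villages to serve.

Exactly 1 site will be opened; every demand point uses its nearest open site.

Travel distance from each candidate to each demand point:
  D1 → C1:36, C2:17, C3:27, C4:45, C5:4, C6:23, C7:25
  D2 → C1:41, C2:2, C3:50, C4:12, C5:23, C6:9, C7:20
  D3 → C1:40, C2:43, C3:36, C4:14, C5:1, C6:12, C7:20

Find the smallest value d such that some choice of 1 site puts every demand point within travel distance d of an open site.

43

Open {D3}.
  Farthest demand point is C2 at travel distance 43 (to D3); all others are ≤ 43.
With {D1} the worst case is 45.
With {D2} the worst case is 50.
No size-1 selection achieves below 43.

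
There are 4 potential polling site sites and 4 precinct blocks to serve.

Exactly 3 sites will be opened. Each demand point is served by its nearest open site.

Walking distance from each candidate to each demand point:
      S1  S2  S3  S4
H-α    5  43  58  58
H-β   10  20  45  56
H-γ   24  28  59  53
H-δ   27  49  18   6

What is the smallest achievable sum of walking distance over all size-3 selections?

Open {H-α, H-β, H-δ}.
  S1→H-α 5, S2→H-β 20, S3→H-δ 18, S4→H-δ 6  ⇒ total 49.
Compare {H-β, H-γ, H-δ}: total 54.
Compare {H-α, H-γ, H-δ}: total 57.
No size-3 selection does better; minimum is 49.

49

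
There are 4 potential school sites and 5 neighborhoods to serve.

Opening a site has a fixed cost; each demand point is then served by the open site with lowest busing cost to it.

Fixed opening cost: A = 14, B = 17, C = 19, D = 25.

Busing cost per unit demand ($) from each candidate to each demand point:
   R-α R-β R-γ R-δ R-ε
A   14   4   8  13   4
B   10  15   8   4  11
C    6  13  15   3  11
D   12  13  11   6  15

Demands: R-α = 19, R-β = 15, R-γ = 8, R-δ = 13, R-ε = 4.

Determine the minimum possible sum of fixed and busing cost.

326

Open {A, C}: assign each demand point to its cheapest open site.
  R-α→C 19×6=114, R-β→A 15×4=60, R-γ→A 8×8=64, R-δ→C 13×3=39, R-ε→A 4×4=16
  busing cost 293, fixed 33 → total 326.
Compare {A, B, C}: busing cost 293 + fixed 50 = 343.
Compare {A, C, D}: busing cost 293 + fixed 58 = 351.
Compare {A, B, C, D}: busing cost 293 + fixed 75 = 368.
All other subsets cost ≥ 343. Minimum total cost: 326.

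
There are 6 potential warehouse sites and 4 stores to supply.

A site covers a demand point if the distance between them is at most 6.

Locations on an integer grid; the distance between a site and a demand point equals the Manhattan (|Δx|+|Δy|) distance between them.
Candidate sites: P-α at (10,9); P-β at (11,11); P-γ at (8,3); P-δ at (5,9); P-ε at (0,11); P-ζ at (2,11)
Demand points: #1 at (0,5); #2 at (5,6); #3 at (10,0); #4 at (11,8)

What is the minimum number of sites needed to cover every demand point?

Coverage sets (demand points within 6 of each site):
  P-α: {#4}
  P-β: {#4}
  P-γ: {#2, #3}
  P-δ: {#2}
  P-ε: {#1}
  P-ζ: {}
No 2 sites suffice: every size-2 union leaves at least one demand point uncovered.
But {P-α, P-γ, P-ε} covers everything, so the minimum is 3.

3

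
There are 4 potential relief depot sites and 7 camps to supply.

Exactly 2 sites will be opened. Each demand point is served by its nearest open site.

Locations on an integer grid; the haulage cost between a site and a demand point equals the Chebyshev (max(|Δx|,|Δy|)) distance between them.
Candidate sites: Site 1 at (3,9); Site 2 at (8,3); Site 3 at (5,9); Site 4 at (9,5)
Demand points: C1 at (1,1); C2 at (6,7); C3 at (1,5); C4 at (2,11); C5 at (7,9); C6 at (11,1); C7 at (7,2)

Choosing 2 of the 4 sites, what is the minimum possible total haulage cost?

Open {Site 2, Site 3}.
  C1→Site 2 7, C2→Site 3 2, C3→Site 3 4, C4→Site 3 3, C5→Site 3 2, C6→Site 2 3, C7→Site 2 1  ⇒ total 22.
Compare {Site 1, Site 2}: total 24.
Compare {Site 3, Site 4}: total 26.
No size-2 selection does better; minimum is 22.

22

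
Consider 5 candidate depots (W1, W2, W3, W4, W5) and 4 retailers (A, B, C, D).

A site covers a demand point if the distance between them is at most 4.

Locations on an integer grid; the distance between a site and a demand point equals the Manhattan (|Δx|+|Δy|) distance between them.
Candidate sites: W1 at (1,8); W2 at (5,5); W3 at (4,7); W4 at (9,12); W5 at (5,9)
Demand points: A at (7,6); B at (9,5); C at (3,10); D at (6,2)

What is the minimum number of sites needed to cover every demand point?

2

Coverage sets (demand points within 4 of each site):
  W1: {C}
  W2: {A, B, D}
  W3: {A, C}
  W4: {}
  W5: {C}
No single site covers all 4 demand points.
But {W1, W2} covers everything, so the minimum is 2.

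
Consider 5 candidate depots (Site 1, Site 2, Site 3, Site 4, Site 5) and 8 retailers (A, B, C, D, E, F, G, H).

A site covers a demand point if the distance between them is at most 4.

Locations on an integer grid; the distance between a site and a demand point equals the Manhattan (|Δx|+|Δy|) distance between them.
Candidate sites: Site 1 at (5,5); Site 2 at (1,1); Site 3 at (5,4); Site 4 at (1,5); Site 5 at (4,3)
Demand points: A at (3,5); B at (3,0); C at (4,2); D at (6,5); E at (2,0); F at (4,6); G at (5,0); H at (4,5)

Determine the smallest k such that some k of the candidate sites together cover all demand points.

2

Coverage sets (demand points within 4 of each site):
  Site 1: {A, C, D, F, H}
  Site 2: {B, C, E}
  Site 3: {A, C, D, F, G, H}
  Site 4: {A, F, H}
  Site 5: {A, B, C, D, F, G, H}
No single site covers all 8 demand points.
But {Site 2, Site 3} covers everything, so the minimum is 2.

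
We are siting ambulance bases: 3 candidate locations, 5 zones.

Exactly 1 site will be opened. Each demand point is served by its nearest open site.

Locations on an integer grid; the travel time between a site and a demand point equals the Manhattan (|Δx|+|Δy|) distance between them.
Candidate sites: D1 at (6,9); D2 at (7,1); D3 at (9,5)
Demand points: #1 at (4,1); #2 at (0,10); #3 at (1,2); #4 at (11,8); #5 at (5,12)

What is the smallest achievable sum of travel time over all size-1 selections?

39

Open {D1}.
  #1→D1 10, #2→D1 7, #3→D1 12, #4→D1 6, #5→D1 4  ⇒ total 39.
Compare {D2}: total 50.
Compare {D3}: total 50.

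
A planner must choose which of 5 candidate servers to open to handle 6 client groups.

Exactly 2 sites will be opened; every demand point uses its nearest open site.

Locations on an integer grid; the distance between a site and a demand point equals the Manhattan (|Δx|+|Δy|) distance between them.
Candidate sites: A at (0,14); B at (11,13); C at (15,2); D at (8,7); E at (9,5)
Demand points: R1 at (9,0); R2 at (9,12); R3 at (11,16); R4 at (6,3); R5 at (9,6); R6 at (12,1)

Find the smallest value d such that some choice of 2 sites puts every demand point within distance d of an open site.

7

Open {B, E}.
  Farthest demand point is R6 at distance 7 (to E); all others are ≤ 7.
With {B, C} the worst case is 10.
With {B, D} the worst case is 10.
No size-2 selection achieves below 7.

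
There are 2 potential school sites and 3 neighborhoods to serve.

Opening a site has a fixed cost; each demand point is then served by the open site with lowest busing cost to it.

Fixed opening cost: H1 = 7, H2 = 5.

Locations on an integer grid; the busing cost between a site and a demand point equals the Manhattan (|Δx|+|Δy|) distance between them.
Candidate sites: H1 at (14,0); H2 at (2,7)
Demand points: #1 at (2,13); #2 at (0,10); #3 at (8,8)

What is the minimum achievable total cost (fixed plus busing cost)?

Open {H2}: assign each demand point to its cheapest open site.
  #1→H2 6, #2→H2 5, #3→H2 7
  busing cost 18, fixed 5 → total 23.
Compare {H1, H2}: busing cost 18 + fixed 12 = 30.
Compare {H1}: busing cost 63 + fixed 7 = 70.

23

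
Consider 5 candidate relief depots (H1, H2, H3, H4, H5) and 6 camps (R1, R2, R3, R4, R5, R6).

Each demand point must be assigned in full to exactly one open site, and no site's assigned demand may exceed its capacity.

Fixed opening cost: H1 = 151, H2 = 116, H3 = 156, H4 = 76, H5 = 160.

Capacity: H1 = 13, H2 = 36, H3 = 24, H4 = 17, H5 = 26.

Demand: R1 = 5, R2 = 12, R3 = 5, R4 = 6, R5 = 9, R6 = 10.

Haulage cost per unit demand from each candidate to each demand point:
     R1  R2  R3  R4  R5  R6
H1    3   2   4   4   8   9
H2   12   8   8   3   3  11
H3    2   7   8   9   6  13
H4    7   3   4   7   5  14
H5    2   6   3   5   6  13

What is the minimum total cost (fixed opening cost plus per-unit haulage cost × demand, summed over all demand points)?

458

Open {H2, H4}; cheapest assignment that respects the capacities:
  H2 (cap 36, load 30): R3, R4, R5, R6 — cost 5×8 + 6×3 + 9×3 + 10×11 = 195
  H4 (cap 17, load 17): R1, R2 — cost 5×7 + 12×3 = 71
  Shipping 266, fixed 192 → total 458.
  Any other capacity-feasible assignment to {H2, H4} ships for at least 266.
Compare {H2, H5}: its best feasible assignment gives total 528.
Compare {H1, H2}: its best feasible assignment gives total 546.
Every other set of open sites that can feasibly serve all demand totals ≥ 528 even under its best assignment. Minimum: 458.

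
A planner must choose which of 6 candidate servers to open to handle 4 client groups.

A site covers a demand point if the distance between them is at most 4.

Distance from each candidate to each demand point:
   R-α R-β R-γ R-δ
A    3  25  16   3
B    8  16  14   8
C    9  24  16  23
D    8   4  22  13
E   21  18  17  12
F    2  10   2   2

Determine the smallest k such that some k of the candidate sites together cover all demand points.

Coverage sets (demand points within 4 of each site):
  A: {R-α, R-δ}
  B: {}
  C: {}
  D: {R-β}
  E: {}
  F: {R-α, R-γ, R-δ}
No single site covers all 4 demand points.
But {D, F} covers everything, so the minimum is 2.

2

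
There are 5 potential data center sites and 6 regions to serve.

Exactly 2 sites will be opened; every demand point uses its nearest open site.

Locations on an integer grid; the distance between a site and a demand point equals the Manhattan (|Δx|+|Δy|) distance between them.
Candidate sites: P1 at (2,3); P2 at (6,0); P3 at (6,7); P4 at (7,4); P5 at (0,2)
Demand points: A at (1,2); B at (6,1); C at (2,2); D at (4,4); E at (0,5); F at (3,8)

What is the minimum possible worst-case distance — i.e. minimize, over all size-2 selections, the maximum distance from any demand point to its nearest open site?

Open {P1, P2}.
  Farthest demand point is F at distance 6 (to P1); all others are ≤ 6.
With {P1, P3} the worst case is 6.
With {P1, P4} the worst case is 6.
No size-2 selection achieves below 6.

6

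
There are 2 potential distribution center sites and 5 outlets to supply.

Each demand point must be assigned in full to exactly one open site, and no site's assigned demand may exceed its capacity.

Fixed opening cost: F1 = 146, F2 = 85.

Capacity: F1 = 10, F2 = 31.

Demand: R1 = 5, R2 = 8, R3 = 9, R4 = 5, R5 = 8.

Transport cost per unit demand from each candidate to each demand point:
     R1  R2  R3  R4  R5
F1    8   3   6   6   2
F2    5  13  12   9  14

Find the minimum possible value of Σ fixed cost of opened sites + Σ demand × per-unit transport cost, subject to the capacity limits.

529

Open {F1, F2}; cheapest assignment that respects the capacities:
  F1 (cap 10, load 8): R5 — cost 8×2 = 16
  F2 (cap 31, load 27): R1, R2, R3, R4 — cost 5×5 + 8×13 + 9×12 + 5×9 = 282
  Shipping 298, fixed 231 → total 529.
  Any other capacity-feasible assignment to {F1, F2} ships for at least 298.
Total demand is 35 and no other set of sites has combined capacity ≥ 35, so {F1, F2} is the only feasible choice of open sites. Minimum: 529.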